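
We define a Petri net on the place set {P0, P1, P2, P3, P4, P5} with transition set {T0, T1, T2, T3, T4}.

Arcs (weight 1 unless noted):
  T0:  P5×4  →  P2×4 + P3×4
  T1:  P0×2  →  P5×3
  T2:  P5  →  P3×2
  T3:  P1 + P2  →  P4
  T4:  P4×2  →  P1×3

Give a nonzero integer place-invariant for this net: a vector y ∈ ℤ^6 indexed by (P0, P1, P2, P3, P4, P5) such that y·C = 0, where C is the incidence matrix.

Incidence matrix C (rows=places, cols=transitions):
       T0   T1   T2   T3   T4
   P0   0   -2    0    0    0
   P1   0    0    0   -1    3
   P2   4    0    0   -1    0
   P3   4    0    2    0    0
   P4   0    0    0    1   -2
   P5  -4    3   -1    0    0

Candidate y = [3, 2, 1, 1, 3, 2]; check y·C column-wise:
  col T0: 3·0 + 2·0 + 1·4 + 1·4 + 3·0 + 2·-4 = 0
  col T1: 3·-2 + 2·0 + 1·0 + 1·0 + 3·0 + 2·3 = 0
  col T2: 3·0 + 2·0 + 1·0 + 1·2 + 3·0 + 2·-1 = 0
  col T3: 3·0 + 2·-1 + 1·-1 + 1·0 + 3·1 + 2·0 = 0
  col T4: 3·0 + 2·3 + 1·0 + 1·0 + 3·-2 + 2·0 = 0

y = (P0:3, P1:2, P2:1, P3:1, P4:3, P5:2)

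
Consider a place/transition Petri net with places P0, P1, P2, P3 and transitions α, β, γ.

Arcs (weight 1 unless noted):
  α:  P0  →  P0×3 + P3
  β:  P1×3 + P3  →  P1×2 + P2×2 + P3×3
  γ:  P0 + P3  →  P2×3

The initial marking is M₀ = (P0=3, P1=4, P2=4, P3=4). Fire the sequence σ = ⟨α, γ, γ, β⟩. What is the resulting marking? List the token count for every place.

step 1: fire α:  (P0=3, P1=4, P2=4, P3=4) → (P0=5, P1=4, P2=4, P3=5)
step 2: fire γ:  (P0=5, P1=4, P2=4, P3=5) → (P0=4, P1=4, P2=7, P3=4)
step 3: fire γ:  (P0=4, P1=4, P2=7, P3=4) → (P0=3, P1=4, P2=10, P3=3)
step 4: fire β:  (P0=3, P1=4, P2=10, P3=3) → (P0=3, P1=3, P2=12, P3=5)

(P0=3, P1=3, P2=12, P3=5)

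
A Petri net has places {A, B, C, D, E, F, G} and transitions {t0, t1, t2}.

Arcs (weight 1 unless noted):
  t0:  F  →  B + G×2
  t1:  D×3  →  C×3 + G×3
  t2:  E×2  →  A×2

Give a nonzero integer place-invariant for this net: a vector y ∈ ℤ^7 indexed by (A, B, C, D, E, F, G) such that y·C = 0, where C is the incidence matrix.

y = (A:0, B:0, C:1, D:1, E:0, F:0, G:0)

Incidence matrix C (rows=places, cols=transitions):
       t0   t1   t2
    A   0    0    2
    B   1    0    0
    C   0    3    0
    D   0   -3    0
    E   0    0   -2
    F  -1    0    0
    G   2    3    0

Candidate y = [0, 0, 1, 1, 0, 0, 0]; check y·C column-wise:
  col t0: 0·1 + 1·0 + 1·0 + 0·-1 + 0·2 = 0
  col t1: 1·3 + 1·-3 + 0·3 = 0
  col t2: 0·2 + 1·0 + 1·0 + 0·-2 = 0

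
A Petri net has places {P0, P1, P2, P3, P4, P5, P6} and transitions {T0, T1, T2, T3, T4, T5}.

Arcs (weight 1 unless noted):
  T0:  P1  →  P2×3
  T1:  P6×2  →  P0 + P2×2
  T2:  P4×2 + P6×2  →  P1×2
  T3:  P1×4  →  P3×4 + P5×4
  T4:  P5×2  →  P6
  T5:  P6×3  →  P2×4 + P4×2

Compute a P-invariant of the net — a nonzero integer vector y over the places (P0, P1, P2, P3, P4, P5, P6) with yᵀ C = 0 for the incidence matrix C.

y = (P0:2, P1:3, P2:1, P3:2, P4:1, P5:1, P6:2)

Incidence matrix C (rows=places, cols=transitions):
       T0   T1   T2   T3   T4   T5
   P0   0    1    0    0    0    0
   P1  -1    0    2   -4    0    0
   P2   3    2    0    0    0    4
   P3   0    0    0    4    0    0
   P4   0    0   -2    0    0    2
   P5   0    0    0    4   -2    0
   P6   0   -2   -2    0    1   -3

Candidate y = [2, 3, 1, 2, 1, 1, 2]; check y·C column-wise:
  col T0: 2·0 + 3·-1 + 1·3 + 2·0 + 1·0 + 1·0 + 2·0 = 0
  col T1: 2·1 + 3·0 + 1·2 + 2·0 + 1·0 + 1·0 + 2·-2 = 0
  col T2: 2·0 + 3·2 + 1·0 + 2·0 + 1·-2 + 1·0 + 2·-2 = 0
  col T3: 2·0 + 3·-4 + 1·0 + 2·4 + 1·0 + 1·4 + 2·0 = 0
  col T4: 2·0 + 3·0 + 1·0 + 2·0 + 1·0 + 1·-2 + 2·1 = 0
  col T5: 2·0 + 3·0 + 1·4 + 2·0 + 1·2 + 1·0 + 2·-3 = 0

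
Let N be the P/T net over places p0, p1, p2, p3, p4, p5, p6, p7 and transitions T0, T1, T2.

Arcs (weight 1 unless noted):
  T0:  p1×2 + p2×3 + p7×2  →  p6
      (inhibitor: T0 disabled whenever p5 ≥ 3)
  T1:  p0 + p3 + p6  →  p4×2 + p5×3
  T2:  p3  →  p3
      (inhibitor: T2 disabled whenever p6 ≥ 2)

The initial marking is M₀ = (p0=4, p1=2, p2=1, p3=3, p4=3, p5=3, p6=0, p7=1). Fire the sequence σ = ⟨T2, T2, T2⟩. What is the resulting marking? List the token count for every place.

step 1: fire T2:  (p0=4, p1=2, p2=1, p3=3, p4=3, p5=3, p6=0, p7=1) → (p0=4, p1=2, p2=1, p3=3, p4=3, p5=3, p6=0, p7=1)
step 2: fire T2:  (p0=4, p1=2, p2=1, p3=3, p4=3, p5=3, p6=0, p7=1) → (p0=4, p1=2, p2=1, p3=3, p4=3, p5=3, p6=0, p7=1)
step 3: fire T2:  (p0=4, p1=2, p2=1, p3=3, p4=3, p5=3, p6=0, p7=1) → (p0=4, p1=2, p2=1, p3=3, p4=3, p5=3, p6=0, p7=1)

(p0=4, p1=2, p2=1, p3=3, p4=3, p5=3, p6=0, p7=1)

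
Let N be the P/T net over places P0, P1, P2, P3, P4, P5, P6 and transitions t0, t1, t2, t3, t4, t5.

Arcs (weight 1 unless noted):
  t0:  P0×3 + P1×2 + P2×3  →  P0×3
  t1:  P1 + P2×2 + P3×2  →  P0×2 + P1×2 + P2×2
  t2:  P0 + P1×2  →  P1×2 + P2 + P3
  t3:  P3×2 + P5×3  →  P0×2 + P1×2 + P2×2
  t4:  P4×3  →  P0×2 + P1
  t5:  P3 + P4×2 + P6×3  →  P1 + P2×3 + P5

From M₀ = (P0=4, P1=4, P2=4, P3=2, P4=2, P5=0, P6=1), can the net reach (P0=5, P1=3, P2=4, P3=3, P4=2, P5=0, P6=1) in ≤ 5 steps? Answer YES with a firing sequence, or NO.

depth 0: 1 marking
depth 1: 4 markings reached so far
depth 2: 8 markings reached so far
depth 3: 12 markings reached so far
depth 4: 17 markings reached so far
depth 5: 23 markings reached so far
target is not among the 23 markings reachable within 5 steps

NO — not reachable within 5 firings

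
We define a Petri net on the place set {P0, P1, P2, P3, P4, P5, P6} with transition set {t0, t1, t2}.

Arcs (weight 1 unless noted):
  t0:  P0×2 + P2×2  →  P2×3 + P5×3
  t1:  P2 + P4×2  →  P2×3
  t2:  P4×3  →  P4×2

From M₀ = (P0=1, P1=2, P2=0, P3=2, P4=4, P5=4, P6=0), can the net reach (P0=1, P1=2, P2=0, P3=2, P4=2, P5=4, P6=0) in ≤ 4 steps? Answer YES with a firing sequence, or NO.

step 1: fire t2:  (P0=1, P1=2, P2=0, P3=2, P4=4, P5=4, P6=0) → (P0=1, P1=2, P2=0, P3=2, P4=3, P5=4, P6=0)
step 2: fire t2:  (P0=1, P1=2, P2=0, P3=2, P4=3, P5=4, P6=0) → (P0=1, P1=2, P2=0, P3=2, P4=2, P5=4, P6=0)

YES — reachable via ⟨t2, t2⟩ (2 firings)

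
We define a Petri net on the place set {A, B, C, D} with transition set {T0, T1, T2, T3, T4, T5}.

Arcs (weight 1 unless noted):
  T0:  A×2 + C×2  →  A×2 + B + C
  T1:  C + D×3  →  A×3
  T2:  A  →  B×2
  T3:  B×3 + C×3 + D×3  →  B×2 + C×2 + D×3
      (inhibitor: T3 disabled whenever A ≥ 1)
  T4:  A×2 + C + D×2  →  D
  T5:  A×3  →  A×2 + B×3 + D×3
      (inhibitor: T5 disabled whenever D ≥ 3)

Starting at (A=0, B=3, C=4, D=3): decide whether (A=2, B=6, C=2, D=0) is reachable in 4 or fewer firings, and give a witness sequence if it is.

YES — reachable via ⟨T1, T0, T2⟩ (3 firings)

step 1: fire T1:  (A=0, B=3, C=4, D=3) → (A=3, B=3, C=3, D=0)
step 2: fire T0:  (A=3, B=3, C=3, D=0) → (A=3, B=4, C=2, D=0)
step 3: fire T2:  (A=3, B=4, C=2, D=0) → (A=2, B=6, C=2, D=0)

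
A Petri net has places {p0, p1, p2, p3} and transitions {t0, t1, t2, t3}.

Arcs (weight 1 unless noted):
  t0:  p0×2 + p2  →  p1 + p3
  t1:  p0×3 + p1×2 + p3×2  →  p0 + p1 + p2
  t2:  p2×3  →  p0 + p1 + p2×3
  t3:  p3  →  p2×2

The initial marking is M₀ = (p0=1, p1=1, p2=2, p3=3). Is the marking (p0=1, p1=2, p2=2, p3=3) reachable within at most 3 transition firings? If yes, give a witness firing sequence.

NO — not reachable within 3 firings

depth 0: 1 marking
depth 1: 2 markings reached so far
depth 2: 4 markings reached so far
depth 3: 8 markings reached so far
target is not among the 8 markings reachable within 3 steps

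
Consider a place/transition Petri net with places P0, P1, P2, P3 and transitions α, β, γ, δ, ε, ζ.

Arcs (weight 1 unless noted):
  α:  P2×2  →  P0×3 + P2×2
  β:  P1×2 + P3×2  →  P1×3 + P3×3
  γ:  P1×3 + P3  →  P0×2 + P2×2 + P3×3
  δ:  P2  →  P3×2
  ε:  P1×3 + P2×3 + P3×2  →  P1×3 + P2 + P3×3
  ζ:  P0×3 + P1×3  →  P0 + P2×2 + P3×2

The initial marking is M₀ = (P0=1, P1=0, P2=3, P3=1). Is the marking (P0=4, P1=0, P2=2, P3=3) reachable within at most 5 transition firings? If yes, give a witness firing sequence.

YES — reachable via ⟨α, δ⟩ (2 firings)

step 1: fire α:  (P0=1, P1=0, P2=3, P3=1) → (P0=4, P1=0, P2=3, P3=1)
step 2: fire δ:  (P0=4, P1=0, P2=3, P3=1) → (P0=4, P1=0, P2=2, P3=3)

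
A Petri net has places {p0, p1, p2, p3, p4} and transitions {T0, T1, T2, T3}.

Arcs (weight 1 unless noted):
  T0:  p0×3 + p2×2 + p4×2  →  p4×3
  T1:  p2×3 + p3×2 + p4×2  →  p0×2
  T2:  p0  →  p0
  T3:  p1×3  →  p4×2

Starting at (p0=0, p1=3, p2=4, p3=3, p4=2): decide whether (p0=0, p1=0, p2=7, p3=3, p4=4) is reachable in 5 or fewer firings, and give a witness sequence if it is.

NO — not reachable within 5 firings

depth 0: 1 marking
depth 1: 3 markings reached so far
depth 2: 4 markings reached so far
depth 3: 4 markings reached so far
(frontier empty at depth 3; search complete)
target is not among the 4 markings reachable within 5 steps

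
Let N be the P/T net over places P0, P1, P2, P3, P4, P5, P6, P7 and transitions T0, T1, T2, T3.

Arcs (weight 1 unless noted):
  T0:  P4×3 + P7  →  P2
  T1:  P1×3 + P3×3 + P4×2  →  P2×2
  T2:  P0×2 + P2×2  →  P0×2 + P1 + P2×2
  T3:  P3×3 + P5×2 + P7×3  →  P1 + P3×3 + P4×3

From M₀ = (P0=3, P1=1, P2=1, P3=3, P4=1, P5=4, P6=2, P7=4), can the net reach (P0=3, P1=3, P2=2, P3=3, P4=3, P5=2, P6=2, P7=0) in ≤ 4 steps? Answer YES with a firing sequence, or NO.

depth 0: 1 marking
depth 1: 2 markings reached so far
depth 2: 3 markings reached so far
depth 3: 4 markings reached so far
depth 4: 5 markings reached so far
target is not among the 5 markings reachable within 4 steps

NO — not reachable within 4 firings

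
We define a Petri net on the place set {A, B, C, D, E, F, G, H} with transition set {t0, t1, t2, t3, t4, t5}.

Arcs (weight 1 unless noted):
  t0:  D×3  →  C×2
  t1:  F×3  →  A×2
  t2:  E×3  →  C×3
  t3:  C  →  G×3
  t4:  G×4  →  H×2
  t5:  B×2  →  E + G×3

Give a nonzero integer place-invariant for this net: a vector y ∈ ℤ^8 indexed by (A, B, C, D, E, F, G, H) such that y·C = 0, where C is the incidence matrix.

Incidence matrix C (rows=places, cols=transitions):
       t0   t1   t2   t3   t4   t5
    A   0    2    0    0    0    0
    B   0    0    0    0    0   -2
    C   2    0    3   -1    0    0
    D  -3    0    0    0    0    0
    E   0    0   -3    0    0    1
    F   0   -3    0    0    0    0
    G   0    0    0    3   -4    3
    H   0    0    0    0    2    0

Candidate y = [3, 0, 0, 0, 0, 2, 0, 0]; check y·C column-wise:
  col t0: 3·0 + 0·2 + 0·-3 + 2·0 = 0
  col t1: 3·2 + 2·-3 = 0
  col t2: 3·0 + 0·3 + 0·-3 + 2·0 = 0
  col t3: 3·0 + 0·-1 + 2·0 + 0·3 = 0
  col t4: 3·0 + 2·0 + 0·-4 + 0·2 = 0
  col t5: 3·0 + 0·-2 + 0·1 + 2·0 + 0·3 = 0

y = (A:3, B:0, C:0, D:0, E:0, F:2, G:0, H:0)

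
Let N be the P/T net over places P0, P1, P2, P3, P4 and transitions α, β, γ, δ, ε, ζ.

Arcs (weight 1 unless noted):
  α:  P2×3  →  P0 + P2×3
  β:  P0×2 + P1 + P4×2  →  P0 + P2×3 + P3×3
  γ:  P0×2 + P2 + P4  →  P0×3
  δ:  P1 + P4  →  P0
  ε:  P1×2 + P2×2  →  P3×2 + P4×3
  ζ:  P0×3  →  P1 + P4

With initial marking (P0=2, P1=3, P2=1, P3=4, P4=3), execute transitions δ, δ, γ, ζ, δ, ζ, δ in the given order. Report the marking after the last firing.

step 1: fire δ:  (P0=2, P1=3, P2=1, P3=4, P4=3) → (P0=3, P1=2, P2=1, P3=4, P4=2)
step 2: fire δ:  (P0=3, P1=2, P2=1, P3=4, P4=2) → (P0=4, P1=1, P2=1, P3=4, P4=1)
step 3: fire γ:  (P0=4, P1=1, P2=1, P3=4, P4=1) → (P0=5, P1=1, P2=0, P3=4, P4=0)
step 4: fire ζ:  (P0=5, P1=1, P2=0, P3=4, P4=0) → (P0=2, P1=2, P2=0, P3=4, P4=1)
step 5: fire δ:  (P0=2, P1=2, P2=0, P3=4, P4=1) → (P0=3, P1=1, P2=0, P3=4, P4=0)
step 6: fire ζ:  (P0=3, P1=1, P2=0, P3=4, P4=0) → (P0=0, P1=2, P2=0, P3=4, P4=1)
step 7: fire δ:  (P0=0, P1=2, P2=0, P3=4, P4=1) → (P0=1, P1=1, P2=0, P3=4, P4=0)

(P0=1, P1=1, P2=0, P3=4, P4=0)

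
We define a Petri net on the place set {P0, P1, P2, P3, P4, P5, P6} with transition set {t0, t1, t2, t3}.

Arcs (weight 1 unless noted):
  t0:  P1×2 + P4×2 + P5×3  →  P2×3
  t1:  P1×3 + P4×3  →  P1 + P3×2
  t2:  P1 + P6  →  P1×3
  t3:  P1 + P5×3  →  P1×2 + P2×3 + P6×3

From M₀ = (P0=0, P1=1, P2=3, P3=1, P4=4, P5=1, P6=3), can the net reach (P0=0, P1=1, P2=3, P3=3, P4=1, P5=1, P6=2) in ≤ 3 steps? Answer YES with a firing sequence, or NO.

YES — reachable via ⟨t2, t1⟩ (2 firings)

step 1: fire t2:  (P0=0, P1=1, P2=3, P3=1, P4=4, P5=1, P6=3) → (P0=0, P1=3, P2=3, P3=1, P4=4, P5=1, P6=2)
step 2: fire t1:  (P0=0, P1=3, P2=3, P3=1, P4=4, P5=1, P6=2) → (P0=0, P1=1, P2=3, P3=3, P4=1, P5=1, P6=2)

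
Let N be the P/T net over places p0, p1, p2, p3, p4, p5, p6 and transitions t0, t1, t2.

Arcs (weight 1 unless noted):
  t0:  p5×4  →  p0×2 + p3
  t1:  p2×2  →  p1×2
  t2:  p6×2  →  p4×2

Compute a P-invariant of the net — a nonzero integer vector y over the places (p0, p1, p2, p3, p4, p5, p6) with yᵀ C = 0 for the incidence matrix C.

Incidence matrix C (rows=places, cols=transitions):
       t0   t1   t2
   p0   2    0    0
   p1   0    2    0
   p2   0   -2    0
   p3   1    0    0
   p4   0    0    2
   p5  -4    0    0
   p6   0    0   -2

Candidate y = [0, 1, 1, 0, 0, 0, 0]; check y·C column-wise:
  col t0: 0·2 + 1·0 + 1·0 + 0·1 + 0·-4 = 0
  col t1: 1·2 + 1·-2 = 0
  col t2: 1·0 + 1·0 + 0·2 + 0·-2 = 0

y = (p0:0, p1:1, p2:1, p3:0, p4:0, p5:0, p6:0)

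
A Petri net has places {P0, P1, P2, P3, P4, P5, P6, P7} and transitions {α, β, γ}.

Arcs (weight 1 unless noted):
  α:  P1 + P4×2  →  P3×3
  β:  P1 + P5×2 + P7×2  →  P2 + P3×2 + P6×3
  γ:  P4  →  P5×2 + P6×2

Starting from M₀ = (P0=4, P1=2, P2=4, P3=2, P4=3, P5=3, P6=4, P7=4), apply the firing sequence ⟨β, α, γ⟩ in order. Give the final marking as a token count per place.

step 1: fire β:  (P0=4, P1=2, P2=4, P3=2, P4=3, P5=3, P6=4, P7=4) → (P0=4, P1=1, P2=5, P3=4, P4=3, P5=1, P6=7, P7=2)
step 2: fire α:  (P0=4, P1=1, P2=5, P3=4, P4=3, P5=1, P6=7, P7=2) → (P0=4, P1=0, P2=5, P3=7, P4=1, P5=1, P6=7, P7=2)
step 3: fire γ:  (P0=4, P1=0, P2=5, P3=7, P4=1, P5=1, P6=7, P7=2) → (P0=4, P1=0, P2=5, P3=7, P4=0, P5=3, P6=9, P7=2)

(P0=4, P1=0, P2=5, P3=7, P4=0, P5=3, P6=9, P7=2)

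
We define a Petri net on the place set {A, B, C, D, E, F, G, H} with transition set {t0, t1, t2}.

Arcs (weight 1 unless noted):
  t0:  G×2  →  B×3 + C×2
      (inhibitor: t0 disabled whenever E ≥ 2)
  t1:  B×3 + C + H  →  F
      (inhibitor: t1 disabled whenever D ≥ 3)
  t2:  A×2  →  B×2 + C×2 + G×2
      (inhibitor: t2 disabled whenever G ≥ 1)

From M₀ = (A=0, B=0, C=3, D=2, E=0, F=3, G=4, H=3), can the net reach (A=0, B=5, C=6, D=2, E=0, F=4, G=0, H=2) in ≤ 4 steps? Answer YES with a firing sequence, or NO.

NO — not reachable within 4 firings

depth 0: 1 marking
depth 1: 2 markings reached so far
depth 2: 4 markings reached so far
depth 3: 5 markings reached so far
depth 4: 6 markings reached so far
target is not among the 6 markings reachable within 4 steps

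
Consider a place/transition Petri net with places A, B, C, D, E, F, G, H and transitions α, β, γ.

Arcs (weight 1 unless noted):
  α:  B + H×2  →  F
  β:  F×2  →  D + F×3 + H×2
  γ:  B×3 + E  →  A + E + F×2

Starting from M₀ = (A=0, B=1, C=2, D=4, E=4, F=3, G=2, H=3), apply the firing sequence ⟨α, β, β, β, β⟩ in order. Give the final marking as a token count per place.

(A=0, B=0, C=2, D=8, E=4, F=8, G=2, H=9)

step 1: fire α:  (A=0, B=1, C=2, D=4, E=4, F=3, G=2, H=3) → (A=0, B=0, C=2, D=4, E=4, F=4, G=2, H=1)
step 2: fire β:  (A=0, B=0, C=2, D=4, E=4, F=4, G=2, H=1) → (A=0, B=0, C=2, D=5, E=4, F=5, G=2, H=3)
step 3: fire β:  (A=0, B=0, C=2, D=5, E=4, F=5, G=2, H=3) → (A=0, B=0, C=2, D=6, E=4, F=6, G=2, H=5)
step 4: fire β:  (A=0, B=0, C=2, D=6, E=4, F=6, G=2, H=5) → (A=0, B=0, C=2, D=7, E=4, F=7, G=2, H=7)
step 5: fire β:  (A=0, B=0, C=2, D=7, E=4, F=7, G=2, H=7) → (A=0, B=0, C=2, D=8, E=4, F=8, G=2, H=9)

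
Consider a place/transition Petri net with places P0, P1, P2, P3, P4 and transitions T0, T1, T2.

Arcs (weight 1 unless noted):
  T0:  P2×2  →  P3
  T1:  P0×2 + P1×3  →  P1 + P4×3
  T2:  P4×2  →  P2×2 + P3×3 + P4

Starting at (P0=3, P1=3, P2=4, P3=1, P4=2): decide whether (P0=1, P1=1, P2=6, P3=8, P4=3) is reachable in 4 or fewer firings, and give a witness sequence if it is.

YES — reachable via ⟨T0, T1, T2, T2⟩ (4 firings)

step 1: fire T0:  (P0=3, P1=3, P2=4, P3=1, P4=2) → (P0=3, P1=3, P2=2, P3=2, P4=2)
step 2: fire T1:  (P0=3, P1=3, P2=2, P3=2, P4=2) → (P0=1, P1=1, P2=2, P3=2, P4=5)
step 3: fire T2:  (P0=1, P1=1, P2=2, P3=2, P4=5) → (P0=1, P1=1, P2=4, P3=5, P4=4)
step 4: fire T2:  (P0=1, P1=1, P2=4, P3=5, P4=4) → (P0=1, P1=1, P2=6, P3=8, P4=3)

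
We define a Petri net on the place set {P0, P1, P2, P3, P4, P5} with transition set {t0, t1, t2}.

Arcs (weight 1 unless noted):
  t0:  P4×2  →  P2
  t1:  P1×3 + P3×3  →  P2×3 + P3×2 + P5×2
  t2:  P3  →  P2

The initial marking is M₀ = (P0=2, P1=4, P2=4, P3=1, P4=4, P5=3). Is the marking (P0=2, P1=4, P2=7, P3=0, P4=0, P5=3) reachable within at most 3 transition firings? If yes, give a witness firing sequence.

YES — reachable via ⟨t0, t0, t2⟩ (3 firings)

step 1: fire t0:  (P0=2, P1=4, P2=4, P3=1, P4=4, P5=3) → (P0=2, P1=4, P2=5, P3=1, P4=2, P5=3)
step 2: fire t0:  (P0=2, P1=4, P2=5, P3=1, P4=2, P5=3) → (P0=2, P1=4, P2=6, P3=1, P4=0, P5=3)
step 3: fire t2:  (P0=2, P1=4, P2=6, P3=1, P4=0, P5=3) → (P0=2, P1=4, P2=7, P3=0, P4=0, P5=3)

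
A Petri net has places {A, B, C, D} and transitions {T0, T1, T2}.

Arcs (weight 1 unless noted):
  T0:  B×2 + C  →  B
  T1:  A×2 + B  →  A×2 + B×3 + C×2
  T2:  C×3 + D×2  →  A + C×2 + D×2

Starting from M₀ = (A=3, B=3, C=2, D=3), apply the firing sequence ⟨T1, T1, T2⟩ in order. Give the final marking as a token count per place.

step 1: fire T1:  (A=3, B=3, C=2, D=3) → (A=3, B=5, C=4, D=3)
step 2: fire T1:  (A=3, B=5, C=4, D=3) → (A=3, B=7, C=6, D=3)
step 3: fire T2:  (A=3, B=7, C=6, D=3) → (A=4, B=7, C=5, D=3)

(A=4, B=7, C=5, D=3)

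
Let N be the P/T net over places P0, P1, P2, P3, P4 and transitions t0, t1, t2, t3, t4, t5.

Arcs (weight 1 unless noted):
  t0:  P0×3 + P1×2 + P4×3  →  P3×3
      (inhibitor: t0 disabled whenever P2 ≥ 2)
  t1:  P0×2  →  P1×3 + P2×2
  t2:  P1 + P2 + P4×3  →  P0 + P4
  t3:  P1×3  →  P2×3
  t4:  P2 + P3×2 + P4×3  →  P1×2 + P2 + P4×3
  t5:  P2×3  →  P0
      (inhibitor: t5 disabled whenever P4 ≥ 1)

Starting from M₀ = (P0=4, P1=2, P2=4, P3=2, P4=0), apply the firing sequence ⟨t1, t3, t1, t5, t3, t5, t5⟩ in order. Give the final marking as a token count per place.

(P0=3, P1=2, P2=5, P3=2, P4=0)

step 1: fire t1:  (P0=4, P1=2, P2=4, P3=2, P4=0) → (P0=2, P1=5, P2=6, P3=2, P4=0)
step 2: fire t3:  (P0=2, P1=5, P2=6, P3=2, P4=0) → (P0=2, P1=2, P2=9, P3=2, P4=0)
step 3: fire t1:  (P0=2, P1=2, P2=9, P3=2, P4=0) → (P0=0, P1=5, P2=11, P3=2, P4=0)
step 4: fire t5:  (P0=0, P1=5, P2=11, P3=2, P4=0) → (P0=1, P1=5, P2=8, P3=2, P4=0)
step 5: fire t3:  (P0=1, P1=5, P2=8, P3=2, P4=0) → (P0=1, P1=2, P2=11, P3=2, P4=0)
step 6: fire t5:  (P0=1, P1=2, P2=11, P3=2, P4=0) → (P0=2, P1=2, P2=8, P3=2, P4=0)
step 7: fire t5:  (P0=2, P1=2, P2=8, P3=2, P4=0) → (P0=3, P1=2, P2=5, P3=2, P4=0)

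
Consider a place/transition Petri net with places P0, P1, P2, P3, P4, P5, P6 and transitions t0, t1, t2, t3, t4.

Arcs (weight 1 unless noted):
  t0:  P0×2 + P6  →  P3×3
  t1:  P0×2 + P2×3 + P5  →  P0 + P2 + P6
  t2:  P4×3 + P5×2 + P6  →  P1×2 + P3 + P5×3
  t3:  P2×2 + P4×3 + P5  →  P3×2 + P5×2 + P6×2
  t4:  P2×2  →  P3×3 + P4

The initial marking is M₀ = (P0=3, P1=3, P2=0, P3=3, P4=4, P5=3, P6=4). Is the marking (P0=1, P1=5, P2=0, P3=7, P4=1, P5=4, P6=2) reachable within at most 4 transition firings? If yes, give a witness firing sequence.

YES — reachable via ⟨t0, t2⟩ (2 firings)

step 1: fire t0:  (P0=3, P1=3, P2=0, P3=3, P4=4, P5=3, P6=4) → (P0=1, P1=3, P2=0, P3=6, P4=4, P5=3, P6=3)
step 2: fire t2:  (P0=1, P1=3, P2=0, P3=6, P4=4, P5=3, P6=3) → (P0=1, P1=5, P2=0, P3=7, P4=1, P5=4, P6=2)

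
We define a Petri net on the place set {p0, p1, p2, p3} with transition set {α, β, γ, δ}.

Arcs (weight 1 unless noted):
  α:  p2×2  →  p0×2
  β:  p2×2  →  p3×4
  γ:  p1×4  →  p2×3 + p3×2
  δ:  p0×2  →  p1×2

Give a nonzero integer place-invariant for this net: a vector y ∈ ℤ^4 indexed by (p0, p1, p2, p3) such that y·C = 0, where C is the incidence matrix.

Incidence matrix C (rows=places, cols=transitions):
        α    β    γ    δ
   p0   2    0    0   -2
   p1   0    0   -4    2
   p2  -2   -2    3    0
   p3   0    4    2    0

Candidate y = [2, 2, 2, 1]; check y·C column-wise:
  col α: 2·2 + 2·0 + 2·-2 + 1·0 = 0
  col β: 2·0 + 2·0 + 2·-2 + 1·4 = 0
  col γ: 2·0 + 2·-4 + 2·3 + 1·2 = 0
  col δ: 2·-2 + 2·2 + 2·0 + 1·0 = 0

y = (p0:2, p1:2, p2:2, p3:1)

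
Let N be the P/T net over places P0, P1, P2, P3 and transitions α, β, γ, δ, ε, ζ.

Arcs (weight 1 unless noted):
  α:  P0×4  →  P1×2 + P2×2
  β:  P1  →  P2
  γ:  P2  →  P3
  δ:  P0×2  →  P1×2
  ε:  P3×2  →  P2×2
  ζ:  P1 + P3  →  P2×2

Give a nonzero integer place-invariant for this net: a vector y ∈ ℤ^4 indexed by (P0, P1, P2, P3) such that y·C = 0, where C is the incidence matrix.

Incidence matrix C (rows=places, cols=transitions):
        α    β    γ    δ    ε    ζ
   P0  -4    0    0   -2    0    0
   P1   2   -1    0    2    0   -1
   P2   2    1   -1    0    2    2
   P3   0    0    1    0   -2   -1

Candidate y = [1, 1, 1, 1]; check y·C column-wise:
  col α: 1·-4 + 1·2 + 1·2 + 1·0 = 0
  col β: 1·0 + 1·-1 + 1·1 + 1·0 = 0
  col γ: 1·0 + 1·0 + 1·-1 + 1·1 = 0
  col δ: 1·-2 + 1·2 + 1·0 + 1·0 = 0
  col ε: 1·0 + 1·0 + 1·2 + 1·-2 = 0
  col ζ: 1·0 + 1·-1 + 1·2 + 1·-1 = 0

y = (P0:1, P1:1, P2:1, P3:1)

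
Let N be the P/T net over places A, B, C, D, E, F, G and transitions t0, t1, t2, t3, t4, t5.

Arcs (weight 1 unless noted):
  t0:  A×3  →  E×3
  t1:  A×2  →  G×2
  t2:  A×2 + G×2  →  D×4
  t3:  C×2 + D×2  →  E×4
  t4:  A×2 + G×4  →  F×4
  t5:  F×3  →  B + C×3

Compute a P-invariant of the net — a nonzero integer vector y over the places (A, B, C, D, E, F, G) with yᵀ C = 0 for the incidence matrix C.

y = (A:2, B:3, C:2, D:2, E:2, F:3, G:2)

Incidence matrix C (rows=places, cols=transitions):
       t0   t1   t2   t3   t4   t5
    A  -3   -2   -2    0   -2    0
    B   0    0    0    0    0    1
    C   0    0    0   -2    0    3
    D   0    0    4   -2    0    0
    E   3    0    0    4    0    0
    F   0    0    0    0    4   -3
    G   0    2   -2    0   -4    0

Candidate y = [2, 3, 2, 2, 2, 3, 2]; check y·C column-wise:
  col t0: 2·-3 + 3·0 + 2·0 + 2·0 + 2·3 + 3·0 + 2·0 = 0
  col t1: 2·-2 + 3·0 + 2·0 + 2·0 + 2·0 + 3·0 + 2·2 = 0
  col t2: 2·-2 + 3·0 + 2·0 + 2·4 + 2·0 + 3·0 + 2·-2 = 0
  col t3: 2·0 + 3·0 + 2·-2 + 2·-2 + 2·4 + 3·0 + 2·0 = 0
  col t4: 2·-2 + 3·0 + 2·0 + 2·0 + 2·0 + 3·4 + 2·-4 = 0
  col t5: 2·0 + 3·1 + 2·3 + 2·0 + 2·0 + 3·-3 + 2·0 = 0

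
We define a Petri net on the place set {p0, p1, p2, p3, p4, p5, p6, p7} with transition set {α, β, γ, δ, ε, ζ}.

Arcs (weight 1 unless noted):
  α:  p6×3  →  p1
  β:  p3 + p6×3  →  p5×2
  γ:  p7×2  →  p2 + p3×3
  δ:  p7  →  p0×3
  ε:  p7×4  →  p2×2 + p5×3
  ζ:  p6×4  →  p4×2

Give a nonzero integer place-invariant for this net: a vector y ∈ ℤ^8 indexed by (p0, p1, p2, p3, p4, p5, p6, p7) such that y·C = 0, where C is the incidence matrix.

Incidence matrix C (rows=places, cols=transitions):
        α    β    γ    δ    ε    ζ
   p0   0    0    0    3    0    0
   p1   1    0    0    0    0    0
   p2   0    0    1    0    2    0
   p3   0   -1    3    0    0    0
   p4   0    0    0    0    0    2
   p5   0    2    0    0    3    0
   p6  -3   -3    0    0    0   -4
   p7   0    0   -2   -1   -4    0

Candidate y = [0, 3, -3, 1, 2, 2, 1, 0]; check y·C column-wise:
  col α: 3·1 + -3·0 + 1·0 + 2·0 + 2·0 + 1·-3 = 0
  col β: 3·0 + -3·0 + 1·-1 + 2·0 + 2·2 + 1·-3 = 0
  col γ: 3·0 + -3·1 + 1·3 + 2·0 + 2·0 + 1·0 + 0·-2 = 0
  col δ: 0·3 + 3·0 + -3·0 + 1·0 + 2·0 + 2·0 + 1·0 + 0·-1 = 0
  col ε: 3·0 + -3·2 + 1·0 + 2·0 + 2·3 + 1·0 + 0·-4 = 0
  col ζ: 3·0 + -3·0 + 1·0 + 2·2 + 2·0 + 1·-4 = 0

y = (p0:0, p1:3, p2:-3, p3:1, p4:2, p5:2, p6:1, p7:0)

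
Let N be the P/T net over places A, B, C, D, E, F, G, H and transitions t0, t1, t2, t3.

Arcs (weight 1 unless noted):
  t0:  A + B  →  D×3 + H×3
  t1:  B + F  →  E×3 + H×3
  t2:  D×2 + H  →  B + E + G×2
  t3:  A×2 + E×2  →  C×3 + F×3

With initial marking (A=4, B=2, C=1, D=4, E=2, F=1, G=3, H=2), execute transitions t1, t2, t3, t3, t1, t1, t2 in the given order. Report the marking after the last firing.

step 1: fire t1:  (A=4, B=2, C=1, D=4, E=2, F=1, G=3, H=2) → (A=4, B=1, C=1, D=4, E=5, F=0, G=3, H=5)
step 2: fire t2:  (A=4, B=1, C=1, D=4, E=5, F=0, G=3, H=5) → (A=4, B=2, C=1, D=2, E=6, F=0, G=5, H=4)
step 3: fire t3:  (A=4, B=2, C=1, D=2, E=6, F=0, G=5, H=4) → (A=2, B=2, C=4, D=2, E=4, F=3, G=5, H=4)
step 4: fire t3:  (A=2, B=2, C=4, D=2, E=4, F=3, G=5, H=4) → (A=0, B=2, C=7, D=2, E=2, F=6, G=5, H=4)
step 5: fire t1:  (A=0, B=2, C=7, D=2, E=2, F=6, G=5, H=4) → (A=0, B=1, C=7, D=2, E=5, F=5, G=5, H=7)
step 6: fire t1:  (A=0, B=1, C=7, D=2, E=5, F=5, G=5, H=7) → (A=0, B=0, C=7, D=2, E=8, F=4, G=5, H=10)
step 7: fire t2:  (A=0, B=0, C=7, D=2, E=8, F=4, G=5, H=10) → (A=0, B=1, C=7, D=0, E=9, F=4, G=7, H=9)

(A=0, B=1, C=7, D=0, E=9, F=4, G=7, H=9)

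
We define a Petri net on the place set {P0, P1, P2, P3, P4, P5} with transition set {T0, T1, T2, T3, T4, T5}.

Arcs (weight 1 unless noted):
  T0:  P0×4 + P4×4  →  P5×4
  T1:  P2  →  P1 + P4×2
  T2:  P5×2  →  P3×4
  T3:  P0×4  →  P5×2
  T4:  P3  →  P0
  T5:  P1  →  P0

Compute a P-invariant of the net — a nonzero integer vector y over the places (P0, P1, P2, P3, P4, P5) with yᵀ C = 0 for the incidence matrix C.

Incidence matrix C (rows=places, cols=transitions):
       T0   T1   T2   T3   T4   T5
   P0  -4    0    0   -4    1    1
   P1   0    1    0    0    0   -1
   P2   0   -1    0    0    0    0
   P3   0    0    4    0   -1    0
   P4  -4    2    0    0    0    0
   P5   4    0   -2    2    0    0

Candidate y = [1, 1, 3, 1, 1, 2]; check y·C column-wise:
  col T0: 1·-4 + 1·0 + 3·0 + 1·0 + 1·-4 + 2·4 = 0
  col T1: 1·0 + 1·1 + 3·-1 + 1·0 + 1·2 + 2·0 = 0
  col T2: 1·0 + 1·0 + 3·0 + 1·4 + 1·0 + 2·-2 = 0
  col T3: 1·-4 + 1·0 + 3·0 + 1·0 + 1·0 + 2·2 = 0
  col T4: 1·1 + 1·0 + 3·0 + 1·-1 + 1·0 + 2·0 = 0
  col T5: 1·1 + 1·-1 + 3·0 + 1·0 + 1·0 + 2·0 = 0

y = (P0:1, P1:1, P2:3, P3:1, P4:1, P5:2)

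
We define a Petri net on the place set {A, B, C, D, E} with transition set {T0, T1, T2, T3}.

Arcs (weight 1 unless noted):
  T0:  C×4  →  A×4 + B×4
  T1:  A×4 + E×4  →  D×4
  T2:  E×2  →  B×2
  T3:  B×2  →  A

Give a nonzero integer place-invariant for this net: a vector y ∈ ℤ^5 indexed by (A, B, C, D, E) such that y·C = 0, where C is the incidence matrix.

Incidence matrix C (rows=places, cols=transitions):
       T0   T1   T2   T3
    A   4   -4    0    1
    B   4    0    2   -2
    C  -4    0    0    0
    D   0    4    0    0
    E   0   -4   -2    0

Candidate y = [2, 1, 3, 3, 1]; check y·C column-wise:
  col T0: 2·4 + 1·4 + 3·-4 + 3·0 + 1·0 = 0
  col T1: 2·-4 + 1·0 + 3·0 + 3·4 + 1·-4 = 0
  col T2: 2·0 + 1·2 + 3·0 + 3·0 + 1·-2 = 0
  col T3: 2·1 + 1·-2 + 3·0 + 3·0 + 1·0 = 0

y = (A:2, B:1, C:3, D:3, E:1)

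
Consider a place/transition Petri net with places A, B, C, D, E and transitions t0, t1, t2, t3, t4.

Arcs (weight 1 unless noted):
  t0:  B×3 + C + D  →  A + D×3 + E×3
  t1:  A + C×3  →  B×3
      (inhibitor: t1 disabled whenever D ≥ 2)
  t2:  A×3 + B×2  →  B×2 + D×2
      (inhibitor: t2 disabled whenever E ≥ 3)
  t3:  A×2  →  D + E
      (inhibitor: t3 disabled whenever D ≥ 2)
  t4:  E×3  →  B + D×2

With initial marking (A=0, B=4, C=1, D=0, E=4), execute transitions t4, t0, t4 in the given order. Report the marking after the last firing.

step 1: fire t4:  (A=0, B=4, C=1, D=0, E=4) → (A=0, B=5, C=1, D=2, E=1)
step 2: fire t0:  (A=0, B=5, C=1, D=2, E=1) → (A=1, B=2, C=0, D=4, E=4)
step 3: fire t4:  (A=1, B=2, C=0, D=4, E=4) → (A=1, B=3, C=0, D=6, E=1)

(A=1, B=3, C=0, D=6, E=1)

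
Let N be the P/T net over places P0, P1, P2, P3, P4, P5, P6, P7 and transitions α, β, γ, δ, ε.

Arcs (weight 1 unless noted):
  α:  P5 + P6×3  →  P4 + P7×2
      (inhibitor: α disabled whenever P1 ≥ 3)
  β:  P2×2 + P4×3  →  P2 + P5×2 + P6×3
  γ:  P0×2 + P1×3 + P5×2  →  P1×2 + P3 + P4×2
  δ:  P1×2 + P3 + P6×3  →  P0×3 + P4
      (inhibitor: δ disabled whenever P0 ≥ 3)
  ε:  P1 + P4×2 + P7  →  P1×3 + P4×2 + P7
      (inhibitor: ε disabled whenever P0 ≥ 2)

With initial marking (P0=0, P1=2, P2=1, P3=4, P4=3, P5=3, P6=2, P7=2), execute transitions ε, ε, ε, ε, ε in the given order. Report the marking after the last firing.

(P0=0, P1=12, P2=1, P3=4, P4=3, P5=3, P6=2, P7=2)

step 1: fire ε:  (P0=0, P1=2, P2=1, P3=4, P4=3, P5=3, P6=2, P7=2) → (P0=0, P1=4, P2=1, P3=4, P4=3, P5=3, P6=2, P7=2)
step 2: fire ε:  (P0=0, P1=4, P2=1, P3=4, P4=3, P5=3, P6=2, P7=2) → (P0=0, P1=6, P2=1, P3=4, P4=3, P5=3, P6=2, P7=2)
step 3: fire ε:  (P0=0, P1=6, P2=1, P3=4, P4=3, P5=3, P6=2, P7=2) → (P0=0, P1=8, P2=1, P3=4, P4=3, P5=3, P6=2, P7=2)
step 4: fire ε:  (P0=0, P1=8, P2=1, P3=4, P4=3, P5=3, P6=2, P7=2) → (P0=0, P1=10, P2=1, P3=4, P4=3, P5=3, P6=2, P7=2)
step 5: fire ε:  (P0=0, P1=10, P2=1, P3=4, P4=3, P5=3, P6=2, P7=2) → (P0=0, P1=12, P2=1, P3=4, P4=3, P5=3, P6=2, P7=2)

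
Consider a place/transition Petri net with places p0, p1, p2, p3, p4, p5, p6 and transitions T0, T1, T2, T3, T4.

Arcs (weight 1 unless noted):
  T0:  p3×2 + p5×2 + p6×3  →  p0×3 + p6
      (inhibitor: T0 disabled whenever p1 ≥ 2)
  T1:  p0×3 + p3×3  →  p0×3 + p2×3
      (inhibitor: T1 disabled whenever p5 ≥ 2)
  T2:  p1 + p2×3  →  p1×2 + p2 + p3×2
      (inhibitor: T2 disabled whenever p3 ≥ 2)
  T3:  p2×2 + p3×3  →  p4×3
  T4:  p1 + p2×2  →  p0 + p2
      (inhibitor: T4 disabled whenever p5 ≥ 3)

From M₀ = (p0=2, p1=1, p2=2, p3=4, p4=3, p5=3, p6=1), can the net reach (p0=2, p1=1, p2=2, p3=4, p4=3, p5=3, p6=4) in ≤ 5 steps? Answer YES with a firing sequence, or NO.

depth 0: 1 marking
depth 1: 2 markings reached so far
depth 2: 2 markings reached so far
(frontier empty at depth 2; search complete)
target is not among the 2 markings reachable within 5 steps

NO — not reachable within 5 firings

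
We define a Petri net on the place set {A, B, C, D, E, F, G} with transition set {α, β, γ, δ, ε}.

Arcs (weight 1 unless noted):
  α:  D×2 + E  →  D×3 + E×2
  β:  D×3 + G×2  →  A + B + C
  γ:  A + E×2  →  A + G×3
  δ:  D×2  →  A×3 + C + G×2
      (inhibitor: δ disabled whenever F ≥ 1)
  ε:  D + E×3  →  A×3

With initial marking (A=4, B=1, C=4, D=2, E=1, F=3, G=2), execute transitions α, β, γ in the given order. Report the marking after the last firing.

(A=5, B=2, C=5, D=0, E=0, F=3, G=3)

step 1: fire α:  (A=4, B=1, C=4, D=2, E=1, F=3, G=2) → (A=4, B=1, C=4, D=3, E=2, F=3, G=2)
step 2: fire β:  (A=4, B=1, C=4, D=3, E=2, F=3, G=2) → (A=5, B=2, C=5, D=0, E=2, F=3, G=0)
step 3: fire γ:  (A=5, B=2, C=5, D=0, E=2, F=3, G=0) → (A=5, B=2, C=5, D=0, E=0, F=3, G=3)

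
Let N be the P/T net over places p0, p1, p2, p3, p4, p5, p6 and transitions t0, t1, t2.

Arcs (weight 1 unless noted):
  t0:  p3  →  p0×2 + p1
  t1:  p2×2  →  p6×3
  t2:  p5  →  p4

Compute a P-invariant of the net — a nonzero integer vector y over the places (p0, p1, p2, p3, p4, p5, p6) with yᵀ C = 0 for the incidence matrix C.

y = (p0:1, p1:-2, p2:0, p3:0, p4:0, p5:0, p6:0)

Incidence matrix C (rows=places, cols=transitions):
       t0   t1   t2
   p0   2    0    0
   p1   1    0    0
   p2   0   -2    0
   p3  -1    0    0
   p4   0    0    1
   p5   0    0   -1
   p6   0    3    0

Candidate y = [1, -2, 0, 0, 0, 0, 0]; check y·C column-wise:
  col t0: 1·2 + -2·1 + 0·-1 = 0
  col t1: 1·0 + -2·0 + 0·-2 + 0·3 = 0
  col t2: 1·0 + -2·0 + 0·1 + 0·-1 = 0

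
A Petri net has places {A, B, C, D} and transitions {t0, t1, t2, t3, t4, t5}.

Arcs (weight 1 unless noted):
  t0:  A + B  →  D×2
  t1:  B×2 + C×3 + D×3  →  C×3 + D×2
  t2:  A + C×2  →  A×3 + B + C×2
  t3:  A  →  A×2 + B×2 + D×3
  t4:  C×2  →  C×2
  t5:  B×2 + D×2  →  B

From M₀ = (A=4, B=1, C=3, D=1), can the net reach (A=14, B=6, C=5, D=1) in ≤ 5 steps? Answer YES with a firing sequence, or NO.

NO — not reachable within 5 firings

depth 0: 1 marking
depth 1: 4 markings reached so far
depth 2: 10 markings reached so far
depth 3: 23 markings reached so far
depth 4: 47 markings reached so far
depth 5: 82 markings reached so far
target is not among the 82 markings reachable within 5 steps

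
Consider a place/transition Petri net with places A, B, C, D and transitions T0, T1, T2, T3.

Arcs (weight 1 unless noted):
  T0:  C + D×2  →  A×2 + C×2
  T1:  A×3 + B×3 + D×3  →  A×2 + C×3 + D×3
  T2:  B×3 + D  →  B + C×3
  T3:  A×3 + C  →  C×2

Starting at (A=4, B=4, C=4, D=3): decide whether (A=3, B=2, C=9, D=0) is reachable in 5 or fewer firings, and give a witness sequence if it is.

step 1: fire T0:  (A=4, B=4, C=4, D=3) → (A=6, B=4, C=5, D=1)
step 2: fire T2:  (A=6, B=4, C=5, D=1) → (A=6, B=2, C=8, D=0)
step 3: fire T3:  (A=6, B=2, C=8, D=0) → (A=3, B=2, C=9, D=0)

YES — reachable via ⟨T0, T2, T3⟩ (3 firings)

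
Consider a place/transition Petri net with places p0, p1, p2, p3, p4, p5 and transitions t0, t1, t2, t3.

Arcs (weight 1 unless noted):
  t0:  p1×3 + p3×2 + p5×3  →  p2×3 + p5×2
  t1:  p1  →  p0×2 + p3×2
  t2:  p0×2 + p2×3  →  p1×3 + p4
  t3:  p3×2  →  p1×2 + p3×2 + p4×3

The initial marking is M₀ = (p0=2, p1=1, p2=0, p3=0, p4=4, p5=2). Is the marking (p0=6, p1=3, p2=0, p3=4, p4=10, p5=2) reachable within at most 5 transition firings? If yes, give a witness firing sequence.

YES — reachable via ⟨t1, t3, t1, t3⟩ (4 firings)

step 1: fire t1:  (p0=2, p1=1, p2=0, p3=0, p4=4, p5=2) → (p0=4, p1=0, p2=0, p3=2, p4=4, p5=2)
step 2: fire t3:  (p0=4, p1=0, p2=0, p3=2, p4=4, p5=2) → (p0=4, p1=2, p2=0, p3=2, p4=7, p5=2)
step 3: fire t1:  (p0=4, p1=2, p2=0, p3=2, p4=7, p5=2) → (p0=6, p1=1, p2=0, p3=4, p4=7, p5=2)
step 4: fire t3:  (p0=6, p1=1, p2=0, p3=4, p4=7, p5=2) → (p0=6, p1=3, p2=0, p3=4, p4=10, p5=2)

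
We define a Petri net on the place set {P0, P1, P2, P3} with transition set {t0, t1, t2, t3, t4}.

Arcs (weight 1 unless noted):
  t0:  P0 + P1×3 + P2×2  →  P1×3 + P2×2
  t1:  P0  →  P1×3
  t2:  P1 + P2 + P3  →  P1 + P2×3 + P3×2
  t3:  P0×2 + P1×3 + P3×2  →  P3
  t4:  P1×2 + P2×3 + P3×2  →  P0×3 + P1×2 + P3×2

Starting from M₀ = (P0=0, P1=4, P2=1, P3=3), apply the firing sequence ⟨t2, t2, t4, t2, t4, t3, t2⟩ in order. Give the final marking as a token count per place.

step 1: fire t2:  (P0=0, P1=4, P2=1, P3=3) → (P0=0, P1=4, P2=3, P3=4)
step 2: fire t2:  (P0=0, P1=4, P2=3, P3=4) → (P0=0, P1=4, P2=5, P3=5)
step 3: fire t4:  (P0=0, P1=4, P2=5, P3=5) → (P0=3, P1=4, P2=2, P3=5)
step 4: fire t2:  (P0=3, P1=4, P2=2, P3=5) → (P0=3, P1=4, P2=4, P3=6)
step 5: fire t4:  (P0=3, P1=4, P2=4, P3=6) → (P0=6, P1=4, P2=1, P3=6)
step 6: fire t3:  (P0=6, P1=4, P2=1, P3=6) → (P0=4, P1=1, P2=1, P3=5)
step 7: fire t2:  (P0=4, P1=1, P2=1, P3=5) → (P0=4, P1=1, P2=3, P3=6)

(P0=4, P1=1, P2=3, P3=6)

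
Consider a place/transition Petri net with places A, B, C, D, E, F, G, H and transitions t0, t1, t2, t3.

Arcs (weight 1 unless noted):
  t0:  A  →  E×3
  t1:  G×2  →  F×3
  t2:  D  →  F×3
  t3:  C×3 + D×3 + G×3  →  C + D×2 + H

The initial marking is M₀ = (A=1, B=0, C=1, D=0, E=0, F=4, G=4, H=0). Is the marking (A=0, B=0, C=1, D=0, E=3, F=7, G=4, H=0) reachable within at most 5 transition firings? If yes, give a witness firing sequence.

depth 0: 1 marking
depth 1: 3 markings reached so far
depth 2: 5 markings reached so far
depth 3: 6 markings reached so far
depth 4: 6 markings reached so far
(frontier empty at depth 4; search complete)
target is not among the 6 markings reachable within 5 steps

NO — not reachable within 5 firings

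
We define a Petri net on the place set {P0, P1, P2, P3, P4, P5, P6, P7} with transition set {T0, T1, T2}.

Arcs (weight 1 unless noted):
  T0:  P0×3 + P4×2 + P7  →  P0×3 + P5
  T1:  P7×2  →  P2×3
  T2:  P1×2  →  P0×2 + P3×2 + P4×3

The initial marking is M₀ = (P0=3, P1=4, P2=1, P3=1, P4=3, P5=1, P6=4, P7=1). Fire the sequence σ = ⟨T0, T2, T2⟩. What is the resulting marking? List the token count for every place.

(P0=7, P1=0, P2=1, P3=5, P4=7, P5=2, P6=4, P7=0)

step 1: fire T0:  (P0=3, P1=4, P2=1, P3=1, P4=3, P5=1, P6=4, P7=1) → (P0=3, P1=4, P2=1, P3=1, P4=1, P5=2, P6=4, P7=0)
step 2: fire T2:  (P0=3, P1=4, P2=1, P3=1, P4=1, P5=2, P6=4, P7=0) → (P0=5, P1=2, P2=1, P3=3, P4=4, P5=2, P6=4, P7=0)
step 3: fire T2:  (P0=5, P1=2, P2=1, P3=3, P4=4, P5=2, P6=4, P7=0) → (P0=7, P1=0, P2=1, P3=5, P4=7, P5=2, P6=4, P7=0)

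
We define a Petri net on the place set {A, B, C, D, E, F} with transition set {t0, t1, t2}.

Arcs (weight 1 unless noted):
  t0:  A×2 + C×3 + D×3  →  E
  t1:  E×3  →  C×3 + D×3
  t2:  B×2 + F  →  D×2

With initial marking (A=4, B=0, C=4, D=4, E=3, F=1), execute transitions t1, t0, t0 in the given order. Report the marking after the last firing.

(A=0, B=0, C=1, D=1, E=2, F=1)

step 1: fire t1:  (A=4, B=0, C=4, D=4, E=3, F=1) → (A=4, B=0, C=7, D=7, E=0, F=1)
step 2: fire t0:  (A=4, B=0, C=7, D=7, E=0, F=1) → (A=2, B=0, C=4, D=4, E=1, F=1)
step 3: fire t0:  (A=2, B=0, C=4, D=4, E=1, F=1) → (A=0, B=0, C=1, D=1, E=2, F=1)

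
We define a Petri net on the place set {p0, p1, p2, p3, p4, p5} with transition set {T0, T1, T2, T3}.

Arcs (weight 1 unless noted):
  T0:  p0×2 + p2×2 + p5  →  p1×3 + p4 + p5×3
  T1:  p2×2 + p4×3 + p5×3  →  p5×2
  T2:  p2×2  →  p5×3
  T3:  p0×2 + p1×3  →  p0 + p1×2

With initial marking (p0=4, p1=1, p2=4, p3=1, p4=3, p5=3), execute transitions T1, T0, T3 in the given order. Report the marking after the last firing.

(p0=1, p1=3, p2=0, p3=1, p4=1, p5=4)

step 1: fire T1:  (p0=4, p1=1, p2=4, p3=1, p4=3, p5=3) → (p0=4, p1=1, p2=2, p3=1, p4=0, p5=2)
step 2: fire T0:  (p0=4, p1=1, p2=2, p3=1, p4=0, p5=2) → (p0=2, p1=4, p2=0, p3=1, p4=1, p5=4)
step 3: fire T3:  (p0=2, p1=4, p2=0, p3=1, p4=1, p5=4) → (p0=1, p1=3, p2=0, p3=1, p4=1, p5=4)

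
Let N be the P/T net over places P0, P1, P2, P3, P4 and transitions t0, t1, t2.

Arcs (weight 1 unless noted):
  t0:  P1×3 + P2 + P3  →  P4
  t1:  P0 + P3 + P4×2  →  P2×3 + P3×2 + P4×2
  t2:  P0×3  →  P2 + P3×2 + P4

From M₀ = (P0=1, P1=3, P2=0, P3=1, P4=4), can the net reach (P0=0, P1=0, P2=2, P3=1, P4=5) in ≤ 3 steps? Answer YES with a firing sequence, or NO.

YES — reachable via ⟨t1, t0⟩ (2 firings)

step 1: fire t1:  (P0=1, P1=3, P2=0, P3=1, P4=4) → (P0=0, P1=3, P2=3, P3=2, P4=4)
step 2: fire t0:  (P0=0, P1=3, P2=3, P3=2, P4=4) → (P0=0, P1=0, P2=2, P3=1, P4=5)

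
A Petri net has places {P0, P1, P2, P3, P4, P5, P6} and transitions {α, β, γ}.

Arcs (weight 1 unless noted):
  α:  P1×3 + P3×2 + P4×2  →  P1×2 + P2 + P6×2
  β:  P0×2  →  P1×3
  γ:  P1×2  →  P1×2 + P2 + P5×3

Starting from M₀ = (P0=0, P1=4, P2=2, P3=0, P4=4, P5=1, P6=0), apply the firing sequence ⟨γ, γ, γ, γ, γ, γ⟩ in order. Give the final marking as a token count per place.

(P0=0, P1=4, P2=8, P3=0, P4=4, P5=19, P6=0)

step 1: fire γ:  (P0=0, P1=4, P2=2, P3=0, P4=4, P5=1, P6=0) → (P0=0, P1=4, P2=3, P3=0, P4=4, P5=4, P6=0)
step 2: fire γ:  (P0=0, P1=4, P2=3, P3=0, P4=4, P5=4, P6=0) → (P0=0, P1=4, P2=4, P3=0, P4=4, P5=7, P6=0)
step 3: fire γ:  (P0=0, P1=4, P2=4, P3=0, P4=4, P5=7, P6=0) → (P0=0, P1=4, P2=5, P3=0, P4=4, P5=10, P6=0)
step 4: fire γ:  (P0=0, P1=4, P2=5, P3=0, P4=4, P5=10, P6=0) → (P0=0, P1=4, P2=6, P3=0, P4=4, P5=13, P6=0)
step 5: fire γ:  (P0=0, P1=4, P2=6, P3=0, P4=4, P5=13, P6=0) → (P0=0, P1=4, P2=7, P3=0, P4=4, P5=16, P6=0)
step 6: fire γ:  (P0=0, P1=4, P2=7, P3=0, P4=4, P5=16, P6=0) → (P0=0, P1=4, P2=8, P3=0, P4=4, P5=19, P6=0)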